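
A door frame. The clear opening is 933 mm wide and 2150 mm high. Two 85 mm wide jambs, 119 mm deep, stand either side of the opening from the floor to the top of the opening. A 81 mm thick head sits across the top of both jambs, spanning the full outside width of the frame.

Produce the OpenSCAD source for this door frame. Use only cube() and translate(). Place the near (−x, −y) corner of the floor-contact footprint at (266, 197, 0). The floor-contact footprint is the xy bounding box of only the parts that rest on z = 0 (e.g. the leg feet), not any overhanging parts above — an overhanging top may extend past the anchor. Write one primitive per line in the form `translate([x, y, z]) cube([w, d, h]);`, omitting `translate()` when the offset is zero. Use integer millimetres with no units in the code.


translate([266, 197, 0]) cube([85, 119, 2150]);
translate([1284, 197, 0]) cube([85, 119, 2150]);
translate([266, 197, 2150]) cube([1103, 119, 81]);


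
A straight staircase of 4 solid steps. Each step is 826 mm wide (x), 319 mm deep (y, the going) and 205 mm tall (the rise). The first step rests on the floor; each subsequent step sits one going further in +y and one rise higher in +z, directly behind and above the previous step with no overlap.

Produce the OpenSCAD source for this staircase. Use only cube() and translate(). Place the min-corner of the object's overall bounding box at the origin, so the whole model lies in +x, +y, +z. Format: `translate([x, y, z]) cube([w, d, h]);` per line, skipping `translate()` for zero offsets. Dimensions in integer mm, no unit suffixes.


cube([826, 319, 205]);
translate([0, 319, 205]) cube([826, 319, 205]);
translate([0, 638, 410]) cube([826, 319, 205]);
translate([0, 957, 615]) cube([826, 319, 205]);


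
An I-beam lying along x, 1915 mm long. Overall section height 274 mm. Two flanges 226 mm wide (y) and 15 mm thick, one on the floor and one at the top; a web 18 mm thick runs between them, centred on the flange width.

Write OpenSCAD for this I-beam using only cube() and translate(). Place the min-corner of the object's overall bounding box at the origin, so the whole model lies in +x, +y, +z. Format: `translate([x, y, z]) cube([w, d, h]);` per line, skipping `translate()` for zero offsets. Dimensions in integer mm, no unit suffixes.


cube([1915, 226, 15]);
translate([0, 104, 15]) cube([1915, 18, 244]);
translate([0, 0, 259]) cube([1915, 226, 15]);


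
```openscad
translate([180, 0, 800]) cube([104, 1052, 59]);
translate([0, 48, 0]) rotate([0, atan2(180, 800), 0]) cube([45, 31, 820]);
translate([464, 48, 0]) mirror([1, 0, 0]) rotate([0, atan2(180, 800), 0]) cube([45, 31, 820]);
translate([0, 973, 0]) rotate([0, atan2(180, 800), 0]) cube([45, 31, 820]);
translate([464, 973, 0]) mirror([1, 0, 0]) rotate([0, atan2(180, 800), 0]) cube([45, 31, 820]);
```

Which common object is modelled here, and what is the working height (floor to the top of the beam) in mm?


A sawhorse. The overall height is 859 mm.

A beam across two mirrored pairs of raked legs — a sawhorse. The beam's underside is at z = 800 (matching the legs' vertical rise in atan2(180, 800)) and the beam is 59 mm tall, so its top is at 800 + 59 = 859 mm. The raked legs top out at the beam's underside, so that is the highest point.


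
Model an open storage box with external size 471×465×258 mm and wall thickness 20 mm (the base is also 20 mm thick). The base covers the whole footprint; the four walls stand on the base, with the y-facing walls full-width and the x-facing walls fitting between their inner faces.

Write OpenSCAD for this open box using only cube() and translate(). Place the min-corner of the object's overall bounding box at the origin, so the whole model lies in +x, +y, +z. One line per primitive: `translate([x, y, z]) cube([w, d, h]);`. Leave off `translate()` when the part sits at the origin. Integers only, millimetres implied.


cube([471, 465, 20]);
translate([0, 0, 20]) cube([471, 20, 238]);
translate([0, 445, 20]) cube([471, 20, 238]);
translate([0, 20, 20]) cube([20, 425, 238]);
translate([451, 20, 20]) cube([20, 425, 238]);


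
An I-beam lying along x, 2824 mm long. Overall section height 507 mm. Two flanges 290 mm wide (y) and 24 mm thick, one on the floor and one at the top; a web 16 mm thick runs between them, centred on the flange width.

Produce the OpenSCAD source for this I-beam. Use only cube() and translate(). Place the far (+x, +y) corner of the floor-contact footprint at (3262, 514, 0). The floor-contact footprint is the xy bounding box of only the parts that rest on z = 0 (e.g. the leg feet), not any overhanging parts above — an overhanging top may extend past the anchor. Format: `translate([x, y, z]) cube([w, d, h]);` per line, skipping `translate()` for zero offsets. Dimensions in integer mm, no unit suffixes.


translate([438, 224, 0]) cube([2824, 290, 24]);
translate([438, 361, 24]) cube([2824, 16, 459]);
translate([438, 224, 483]) cube([2824, 290, 24]);


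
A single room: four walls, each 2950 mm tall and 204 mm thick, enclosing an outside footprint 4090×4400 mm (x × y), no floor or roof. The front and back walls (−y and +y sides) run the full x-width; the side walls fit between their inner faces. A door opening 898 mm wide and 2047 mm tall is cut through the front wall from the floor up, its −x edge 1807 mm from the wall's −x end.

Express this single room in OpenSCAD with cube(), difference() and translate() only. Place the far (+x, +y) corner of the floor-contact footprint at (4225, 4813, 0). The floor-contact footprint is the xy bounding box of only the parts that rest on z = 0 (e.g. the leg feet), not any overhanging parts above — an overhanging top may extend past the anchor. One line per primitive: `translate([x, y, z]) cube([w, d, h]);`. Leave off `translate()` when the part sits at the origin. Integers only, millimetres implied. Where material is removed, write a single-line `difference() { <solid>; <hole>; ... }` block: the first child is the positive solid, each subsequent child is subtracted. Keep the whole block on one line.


difference() { translate([135, 413, 0]) cube([4090, 204, 2950]); translate([1942, 413, 0]) cube([898, 204, 2047]); }
translate([135, 4609, 0]) cube([4090, 204, 2950]);
translate([135, 617, 0]) cube([204, 3992, 2950]);
translate([4021, 617, 0]) cube([204, 3992, 2950]);


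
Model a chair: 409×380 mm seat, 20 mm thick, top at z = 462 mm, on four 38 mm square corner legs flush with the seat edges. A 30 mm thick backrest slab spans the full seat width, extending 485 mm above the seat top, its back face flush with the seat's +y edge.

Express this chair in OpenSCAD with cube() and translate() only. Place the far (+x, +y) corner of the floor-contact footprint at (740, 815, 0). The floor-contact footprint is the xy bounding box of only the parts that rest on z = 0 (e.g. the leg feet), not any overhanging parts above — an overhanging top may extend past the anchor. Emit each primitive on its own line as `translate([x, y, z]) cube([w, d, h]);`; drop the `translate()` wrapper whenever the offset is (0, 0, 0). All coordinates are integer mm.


translate([331, 435, 442]) cube([409, 380, 20]);
translate([331, 435, 0]) cube([38, 38, 442]);
translate([702, 435, 0]) cube([38, 38, 442]);
translate([331, 777, 0]) cube([38, 38, 442]);
translate([702, 777, 0]) cube([38, 38, 442]);
translate([331, 785, 462]) cube([409, 30, 485]);


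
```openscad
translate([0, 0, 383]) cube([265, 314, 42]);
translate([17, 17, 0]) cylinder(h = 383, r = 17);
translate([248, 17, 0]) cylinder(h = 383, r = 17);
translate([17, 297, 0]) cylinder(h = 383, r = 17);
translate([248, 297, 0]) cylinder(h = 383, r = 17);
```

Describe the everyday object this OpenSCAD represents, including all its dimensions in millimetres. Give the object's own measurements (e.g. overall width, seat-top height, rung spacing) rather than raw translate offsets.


A simple wooden stool: a rectangular seat 265 mm (x) by 314 mm (y), 42 mm thick, top face at z = 425 mm, on four round legs, each 34 mm in diameter. The legs rest on z = 0, each leg's axis is inset half a diameter from the nearest pair of seat edges (so the leg's bounding box is flush with the corner).


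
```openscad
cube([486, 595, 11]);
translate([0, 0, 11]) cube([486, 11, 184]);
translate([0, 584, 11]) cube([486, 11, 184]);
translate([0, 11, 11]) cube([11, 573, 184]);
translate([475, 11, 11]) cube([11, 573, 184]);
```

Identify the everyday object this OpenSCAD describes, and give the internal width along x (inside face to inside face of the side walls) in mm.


An open box. The internal width is 464 mm.

A 486×595 base slab with four walls standing on it — an open box. The base is 486 mm wide and the walls are 11 mm thick, so the internal width is 486 − 2 × 11 = 464 mm.


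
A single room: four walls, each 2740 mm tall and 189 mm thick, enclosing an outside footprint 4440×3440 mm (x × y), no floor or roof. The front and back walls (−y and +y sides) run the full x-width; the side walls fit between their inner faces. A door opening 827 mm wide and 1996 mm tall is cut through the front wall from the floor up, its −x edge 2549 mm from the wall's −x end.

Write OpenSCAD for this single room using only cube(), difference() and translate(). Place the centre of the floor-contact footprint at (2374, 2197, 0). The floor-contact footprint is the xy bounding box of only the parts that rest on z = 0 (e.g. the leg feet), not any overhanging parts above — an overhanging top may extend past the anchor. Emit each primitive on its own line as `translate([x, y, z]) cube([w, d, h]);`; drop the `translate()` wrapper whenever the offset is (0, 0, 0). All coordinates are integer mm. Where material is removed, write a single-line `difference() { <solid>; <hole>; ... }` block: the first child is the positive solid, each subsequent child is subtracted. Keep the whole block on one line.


difference() { translate([154, 477, 0]) cube([4440, 189, 2740]); translate([2703, 477, 0]) cube([827, 189, 1996]); }
translate([154, 3728, 0]) cube([4440, 189, 2740]);
translate([154, 666, 0]) cube([189, 3062, 2740]);
translate([4405, 666, 0]) cube([189, 3062, 2740]);


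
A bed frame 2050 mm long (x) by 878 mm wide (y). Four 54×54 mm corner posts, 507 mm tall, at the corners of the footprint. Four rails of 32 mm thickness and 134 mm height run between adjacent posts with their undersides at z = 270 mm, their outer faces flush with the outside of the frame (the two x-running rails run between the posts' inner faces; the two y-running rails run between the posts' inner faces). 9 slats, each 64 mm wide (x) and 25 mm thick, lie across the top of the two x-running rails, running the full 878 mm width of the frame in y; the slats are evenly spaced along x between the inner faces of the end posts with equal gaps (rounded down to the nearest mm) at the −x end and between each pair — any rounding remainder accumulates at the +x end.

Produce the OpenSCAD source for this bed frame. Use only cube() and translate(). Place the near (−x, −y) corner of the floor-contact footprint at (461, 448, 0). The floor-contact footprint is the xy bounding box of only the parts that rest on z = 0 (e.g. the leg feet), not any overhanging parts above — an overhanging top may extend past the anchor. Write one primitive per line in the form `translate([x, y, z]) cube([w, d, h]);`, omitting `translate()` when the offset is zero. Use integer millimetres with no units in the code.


translate([461, 448, 0]) cube([54, 54, 507]);
translate([461, 1272, 0]) cube([54, 54, 507]);
translate([2457, 448, 0]) cube([54, 54, 507]);
translate([2457, 1272, 0]) cube([54, 54, 507]);
translate([515, 448, 270]) cube([1942, 32, 134]);
translate([515, 1294, 270]) cube([1942, 32, 134]);
translate([461, 502, 270]) cube([32, 770, 134]);
translate([2479, 502, 270]) cube([32, 770, 134]);
translate([651, 448, 404]) cube([64, 878, 25]);
translate([851, 448, 404]) cube([64, 878, 25]);
translate([1051, 448, 404]) cube([64, 878, 25]);
translate([1251, 448, 404]) cube([64, 878, 25]);
translate([1451, 448, 404]) cube([64, 878, 25]);
translate([1651, 448, 404]) cube([64, 878, 25]);
translate([1851, 448, 404]) cube([64, 878, 25]);
translate([2051, 448, 404]) cube([64, 878, 25]);
translate([2251, 448, 404]) cube([64, 878, 25]);


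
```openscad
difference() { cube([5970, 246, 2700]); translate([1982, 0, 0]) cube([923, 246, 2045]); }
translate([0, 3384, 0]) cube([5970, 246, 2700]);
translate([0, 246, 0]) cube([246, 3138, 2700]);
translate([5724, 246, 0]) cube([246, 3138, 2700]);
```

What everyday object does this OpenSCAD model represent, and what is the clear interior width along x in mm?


A single room. The interior width is 5478 mm.

Four walls enclosing a rectangle with a door in the front wall — a room. Outside width 5970 minus two 246 mm walls gives 5478 mm.


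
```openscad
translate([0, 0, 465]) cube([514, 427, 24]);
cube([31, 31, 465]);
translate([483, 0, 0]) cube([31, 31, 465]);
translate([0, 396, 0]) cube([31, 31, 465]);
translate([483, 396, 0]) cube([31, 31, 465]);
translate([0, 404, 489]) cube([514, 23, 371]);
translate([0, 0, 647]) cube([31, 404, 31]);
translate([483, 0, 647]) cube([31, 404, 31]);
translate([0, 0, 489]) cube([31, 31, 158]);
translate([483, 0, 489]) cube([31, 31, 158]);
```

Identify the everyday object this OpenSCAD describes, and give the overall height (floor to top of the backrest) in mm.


A chair. The overall height is 860 mm.

A slab on four corner posts with a tall panel at the back — a chair. The seat slab sits at z = 465 with thickness 24, and the 371 mm backrest starts at the seat top, so the overall height is 465 + 24 + 371 = 860 mm.


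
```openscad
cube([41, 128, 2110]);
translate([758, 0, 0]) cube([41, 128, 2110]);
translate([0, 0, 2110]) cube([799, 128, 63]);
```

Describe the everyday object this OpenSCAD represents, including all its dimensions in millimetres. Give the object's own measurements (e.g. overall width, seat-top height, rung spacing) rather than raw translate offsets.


A door frame. The clear opening is 717 mm wide and 2110 mm high. Two 41 mm wide jambs, 128 mm deep, stand either side of the opening from the floor to the top of the opening. A 63 mm thick head sits across the top of both jambs, spanning the full outside width of the frame.


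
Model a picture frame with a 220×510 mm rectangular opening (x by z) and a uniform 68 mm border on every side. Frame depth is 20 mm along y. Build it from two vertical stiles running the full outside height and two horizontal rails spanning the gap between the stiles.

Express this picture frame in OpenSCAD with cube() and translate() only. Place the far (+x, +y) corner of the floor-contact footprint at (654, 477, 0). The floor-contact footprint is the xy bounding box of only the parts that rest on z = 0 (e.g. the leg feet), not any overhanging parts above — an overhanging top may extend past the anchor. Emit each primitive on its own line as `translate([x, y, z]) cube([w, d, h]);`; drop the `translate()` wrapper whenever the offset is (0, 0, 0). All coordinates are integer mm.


translate([298, 457, 0]) cube([68, 20, 646]);
translate([586, 457, 0]) cube([68, 20, 646]);
translate([366, 457, 0]) cube([220, 20, 68]);
translate([366, 457, 578]) cube([220, 20, 68]);


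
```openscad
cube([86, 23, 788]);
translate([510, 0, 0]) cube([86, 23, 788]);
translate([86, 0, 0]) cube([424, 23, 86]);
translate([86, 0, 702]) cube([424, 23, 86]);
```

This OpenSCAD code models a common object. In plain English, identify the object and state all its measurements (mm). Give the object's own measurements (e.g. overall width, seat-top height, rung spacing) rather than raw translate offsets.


A rectangular picture frame lying in the x–z plane (depth along y). The opening is 424 mm wide (x) by 616 mm tall (z), surrounded by a border 86 mm wide on all four sides. The frame is 23 mm deep and is made of two full-height vertical stiles with two horizontal rails fitted between them.


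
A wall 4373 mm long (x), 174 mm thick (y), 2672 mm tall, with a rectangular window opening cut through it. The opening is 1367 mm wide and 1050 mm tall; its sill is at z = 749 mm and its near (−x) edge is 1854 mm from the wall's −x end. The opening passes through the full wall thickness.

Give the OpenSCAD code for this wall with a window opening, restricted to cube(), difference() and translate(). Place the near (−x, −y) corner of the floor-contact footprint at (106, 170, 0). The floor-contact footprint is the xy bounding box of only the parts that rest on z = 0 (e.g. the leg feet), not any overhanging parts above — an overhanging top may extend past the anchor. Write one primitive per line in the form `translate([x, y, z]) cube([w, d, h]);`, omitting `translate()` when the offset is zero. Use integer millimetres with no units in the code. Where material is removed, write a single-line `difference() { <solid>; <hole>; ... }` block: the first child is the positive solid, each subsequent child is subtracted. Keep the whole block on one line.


difference() { translate([106, 170, 0]) cube([4373, 174, 2672]); translate([1960, 170, 749]) cube([1367, 174, 1050]); }


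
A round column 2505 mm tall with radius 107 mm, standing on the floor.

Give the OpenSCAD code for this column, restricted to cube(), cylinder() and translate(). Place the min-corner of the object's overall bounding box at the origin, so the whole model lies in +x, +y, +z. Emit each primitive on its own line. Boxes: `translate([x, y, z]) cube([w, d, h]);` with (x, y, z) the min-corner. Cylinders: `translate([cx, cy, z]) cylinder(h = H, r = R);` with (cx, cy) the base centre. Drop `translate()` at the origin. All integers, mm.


translate([107, 107, 0]) cylinder(h = 2505, r = 107);


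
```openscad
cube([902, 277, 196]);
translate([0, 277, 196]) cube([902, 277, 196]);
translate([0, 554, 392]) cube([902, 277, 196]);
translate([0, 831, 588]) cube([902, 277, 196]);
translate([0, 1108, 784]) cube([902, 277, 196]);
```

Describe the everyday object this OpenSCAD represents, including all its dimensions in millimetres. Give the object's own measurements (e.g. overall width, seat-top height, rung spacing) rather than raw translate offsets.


A straight staircase of 5 solid steps. Each step is 902 mm wide (x), 277 mm deep (y, the going) and 196 mm tall (the rise). The first step rests on the floor; each subsequent step sits one going further in +y and one rise higher in +z, directly behind and above the previous step with no overlap.


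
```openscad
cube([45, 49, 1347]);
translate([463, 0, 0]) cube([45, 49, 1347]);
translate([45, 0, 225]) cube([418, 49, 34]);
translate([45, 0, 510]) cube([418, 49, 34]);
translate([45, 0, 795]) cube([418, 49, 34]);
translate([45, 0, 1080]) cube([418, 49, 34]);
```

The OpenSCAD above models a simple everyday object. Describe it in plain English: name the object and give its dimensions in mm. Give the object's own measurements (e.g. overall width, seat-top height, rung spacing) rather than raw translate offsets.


A straight ladder. Two 45×49 mm vertical rails, 1347 mm tall, stand 508 mm apart (outside-to-outside) with their front faces coplanar on the −y side. 4 rungs, each 49 mm deep and 34 mm tall, span between the inner faces of the rails, front faces flush with the rails. The lowest rung's underside is at z = 225 mm and rungs are spaced 285 mm apart (underside to underside).


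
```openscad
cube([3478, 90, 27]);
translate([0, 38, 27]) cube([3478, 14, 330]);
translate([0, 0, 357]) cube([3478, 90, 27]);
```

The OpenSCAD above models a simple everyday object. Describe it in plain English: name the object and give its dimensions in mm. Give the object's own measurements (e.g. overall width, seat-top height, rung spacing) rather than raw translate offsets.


An I-beam lying along x, 3478 mm long. Overall section height 384 mm. Two flanges 90 mm wide (y) and 27 mm thick, one on the floor and one at the top; a web 14 mm thick runs between them, centred on the flange width.


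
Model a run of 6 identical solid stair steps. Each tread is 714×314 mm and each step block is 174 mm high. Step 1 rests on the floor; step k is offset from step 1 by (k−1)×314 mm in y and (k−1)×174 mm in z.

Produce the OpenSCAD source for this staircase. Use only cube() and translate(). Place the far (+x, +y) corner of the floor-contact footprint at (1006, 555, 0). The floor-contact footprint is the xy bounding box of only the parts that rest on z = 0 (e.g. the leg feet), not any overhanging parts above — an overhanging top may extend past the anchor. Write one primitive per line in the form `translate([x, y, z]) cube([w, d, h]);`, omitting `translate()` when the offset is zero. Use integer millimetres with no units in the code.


translate([292, 241, 0]) cube([714, 314, 174]);
translate([292, 555, 174]) cube([714, 314, 174]);
translate([292, 869, 348]) cube([714, 314, 174]);
translate([292, 1183, 522]) cube([714, 314, 174]);
translate([292, 1497, 696]) cube([714, 314, 174]);
translate([292, 1811, 870]) cube([714, 314, 174]);


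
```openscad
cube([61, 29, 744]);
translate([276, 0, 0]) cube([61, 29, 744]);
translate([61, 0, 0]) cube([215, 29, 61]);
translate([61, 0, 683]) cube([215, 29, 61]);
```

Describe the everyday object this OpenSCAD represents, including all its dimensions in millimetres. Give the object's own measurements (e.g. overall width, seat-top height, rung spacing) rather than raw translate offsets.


A rectangular picture frame lying in the x–z plane (depth along y). The opening is 215 mm wide (x) by 622 mm tall (z), surrounded by a border 61 mm wide on all four sides. The frame is 29 mm deep and is made of two full-height vertical stiles with two horizontal rails fitted between them.


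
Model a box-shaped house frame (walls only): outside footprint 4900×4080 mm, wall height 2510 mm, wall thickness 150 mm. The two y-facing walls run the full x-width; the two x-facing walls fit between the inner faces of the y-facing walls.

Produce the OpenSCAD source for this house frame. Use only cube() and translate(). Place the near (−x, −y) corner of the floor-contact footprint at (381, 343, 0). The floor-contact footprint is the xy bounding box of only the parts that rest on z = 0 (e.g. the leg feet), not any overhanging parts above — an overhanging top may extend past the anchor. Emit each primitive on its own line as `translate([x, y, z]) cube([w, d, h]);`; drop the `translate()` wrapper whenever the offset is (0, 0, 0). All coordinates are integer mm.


translate([381, 343, 0]) cube([4900, 150, 2510]);
translate([381, 4273, 0]) cube([4900, 150, 2510]);
translate([381, 493, 0]) cube([150, 3780, 2510]);
translate([5131, 493, 0]) cube([150, 3780, 2510]);


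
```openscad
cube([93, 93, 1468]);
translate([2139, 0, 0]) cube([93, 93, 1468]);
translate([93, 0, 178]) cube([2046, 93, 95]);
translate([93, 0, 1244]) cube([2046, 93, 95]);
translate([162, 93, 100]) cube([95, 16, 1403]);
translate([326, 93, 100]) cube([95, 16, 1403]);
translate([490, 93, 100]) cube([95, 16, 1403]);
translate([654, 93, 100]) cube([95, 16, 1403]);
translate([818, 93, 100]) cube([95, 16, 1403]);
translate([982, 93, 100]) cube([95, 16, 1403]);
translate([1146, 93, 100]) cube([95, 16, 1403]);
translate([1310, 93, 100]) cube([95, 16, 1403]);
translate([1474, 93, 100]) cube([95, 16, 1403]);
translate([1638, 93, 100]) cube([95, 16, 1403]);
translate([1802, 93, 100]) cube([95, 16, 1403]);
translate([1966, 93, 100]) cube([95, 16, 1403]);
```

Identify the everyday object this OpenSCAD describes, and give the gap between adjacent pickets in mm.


A fence section. The picket gap is 69 mm.

Two posts, two rails, 12 pickets — a fence section. Span 2046 mm holds 12 pickets of 95 mm with 13 equal gaps: ⌊(2046 − 12·95) / 13⌋ = 69 mm.


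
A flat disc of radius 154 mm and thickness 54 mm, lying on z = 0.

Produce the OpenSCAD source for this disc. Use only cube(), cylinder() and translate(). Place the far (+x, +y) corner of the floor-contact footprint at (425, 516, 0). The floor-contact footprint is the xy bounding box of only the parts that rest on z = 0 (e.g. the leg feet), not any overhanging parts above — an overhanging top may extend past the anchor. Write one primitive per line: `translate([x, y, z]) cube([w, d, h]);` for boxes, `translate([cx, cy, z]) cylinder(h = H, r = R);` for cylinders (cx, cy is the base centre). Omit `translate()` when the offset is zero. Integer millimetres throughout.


translate([271, 362, 0]) cylinder(h = 54, r = 154);


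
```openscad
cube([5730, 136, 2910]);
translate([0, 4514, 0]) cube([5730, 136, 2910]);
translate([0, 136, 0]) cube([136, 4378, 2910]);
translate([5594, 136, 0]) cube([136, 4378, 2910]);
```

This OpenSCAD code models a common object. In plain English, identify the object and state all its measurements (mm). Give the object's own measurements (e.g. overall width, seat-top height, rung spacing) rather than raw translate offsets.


The wall frame of a small rectangular building: four walls, each 2910 mm tall and 136 mm thick, enclosing a footprint 5730 mm (x) by 4650 mm (y) outside-to-outside, with no floor or roof. The front and back walls (the −y and +y sides) span the full width; the two side walls fit between them.


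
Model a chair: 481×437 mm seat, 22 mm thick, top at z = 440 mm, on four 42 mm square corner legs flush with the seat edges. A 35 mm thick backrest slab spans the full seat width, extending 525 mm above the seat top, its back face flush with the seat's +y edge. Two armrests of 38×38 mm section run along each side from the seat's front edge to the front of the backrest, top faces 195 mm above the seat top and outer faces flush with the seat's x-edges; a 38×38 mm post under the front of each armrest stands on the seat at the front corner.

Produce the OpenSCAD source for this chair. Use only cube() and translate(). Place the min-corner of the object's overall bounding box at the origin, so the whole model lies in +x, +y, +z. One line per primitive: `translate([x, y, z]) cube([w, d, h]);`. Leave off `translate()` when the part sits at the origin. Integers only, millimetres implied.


translate([0, 0, 418]) cube([481, 437, 22]);
cube([42, 42, 418]);
translate([439, 0, 0]) cube([42, 42, 418]);
translate([0, 395, 0]) cube([42, 42, 418]);
translate([439, 395, 0]) cube([42, 42, 418]);
translate([0, 402, 440]) cube([481, 35, 525]);
translate([0, 0, 597]) cube([38, 402, 38]);
translate([443, 0, 597]) cube([38, 402, 38]);
translate([0, 0, 440]) cube([38, 38, 157]);
translate([443, 0, 440]) cube([38, 38, 157]);


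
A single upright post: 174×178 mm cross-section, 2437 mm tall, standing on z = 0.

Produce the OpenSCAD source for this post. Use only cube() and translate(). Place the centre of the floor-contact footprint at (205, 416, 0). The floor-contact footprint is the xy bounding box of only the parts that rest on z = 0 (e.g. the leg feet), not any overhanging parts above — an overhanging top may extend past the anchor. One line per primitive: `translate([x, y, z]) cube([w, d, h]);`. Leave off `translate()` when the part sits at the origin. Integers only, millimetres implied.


translate([118, 327, 0]) cube([174, 178, 2437]);


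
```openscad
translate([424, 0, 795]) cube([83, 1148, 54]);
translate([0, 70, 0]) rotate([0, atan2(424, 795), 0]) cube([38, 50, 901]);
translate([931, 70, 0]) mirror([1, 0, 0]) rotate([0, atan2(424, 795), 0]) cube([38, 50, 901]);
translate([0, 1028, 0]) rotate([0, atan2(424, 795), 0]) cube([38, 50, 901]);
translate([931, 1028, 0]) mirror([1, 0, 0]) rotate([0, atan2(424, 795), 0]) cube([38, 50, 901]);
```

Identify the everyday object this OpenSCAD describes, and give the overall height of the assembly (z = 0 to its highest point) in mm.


A sawhorse. The overall height is 849 mm.

A beam across two mirrored pairs of raked legs — a sawhorse. The beam's underside is at z = 795 (matching the legs' vertical rise in atan2(424, 795)) and the beam is 54 mm tall, so its top is at 795 + 54 = 849 mm. The raked legs top out at the beam's underside, so that is the highest point.


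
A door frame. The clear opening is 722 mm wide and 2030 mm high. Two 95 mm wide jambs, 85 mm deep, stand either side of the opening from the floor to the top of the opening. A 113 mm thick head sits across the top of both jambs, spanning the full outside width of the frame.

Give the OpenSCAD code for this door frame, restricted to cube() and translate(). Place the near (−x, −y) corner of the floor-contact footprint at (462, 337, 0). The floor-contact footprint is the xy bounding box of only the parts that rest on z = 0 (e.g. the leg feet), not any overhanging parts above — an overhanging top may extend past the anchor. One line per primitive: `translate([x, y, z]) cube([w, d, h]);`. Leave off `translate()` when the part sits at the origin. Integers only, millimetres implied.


translate([462, 337, 0]) cube([95, 85, 2030]);
translate([1279, 337, 0]) cube([95, 85, 2030]);
translate([462, 337, 2030]) cube([912, 85, 113]);


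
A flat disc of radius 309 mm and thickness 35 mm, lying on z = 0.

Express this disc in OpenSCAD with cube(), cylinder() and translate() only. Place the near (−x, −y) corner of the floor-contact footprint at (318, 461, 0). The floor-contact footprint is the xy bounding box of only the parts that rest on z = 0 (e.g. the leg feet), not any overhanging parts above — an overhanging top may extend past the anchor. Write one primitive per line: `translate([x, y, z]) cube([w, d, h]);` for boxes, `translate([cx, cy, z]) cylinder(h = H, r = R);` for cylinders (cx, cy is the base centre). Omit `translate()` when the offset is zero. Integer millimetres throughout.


translate([627, 770, 0]) cylinder(h = 35, r = 309);


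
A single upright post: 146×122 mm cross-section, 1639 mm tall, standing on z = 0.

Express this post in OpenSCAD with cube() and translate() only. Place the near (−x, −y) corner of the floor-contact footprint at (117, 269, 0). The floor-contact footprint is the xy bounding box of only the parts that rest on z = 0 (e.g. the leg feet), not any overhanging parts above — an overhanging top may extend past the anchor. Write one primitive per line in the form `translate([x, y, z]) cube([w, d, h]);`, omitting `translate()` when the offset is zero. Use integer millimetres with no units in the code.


translate([117, 269, 0]) cube([146, 122, 1639]);


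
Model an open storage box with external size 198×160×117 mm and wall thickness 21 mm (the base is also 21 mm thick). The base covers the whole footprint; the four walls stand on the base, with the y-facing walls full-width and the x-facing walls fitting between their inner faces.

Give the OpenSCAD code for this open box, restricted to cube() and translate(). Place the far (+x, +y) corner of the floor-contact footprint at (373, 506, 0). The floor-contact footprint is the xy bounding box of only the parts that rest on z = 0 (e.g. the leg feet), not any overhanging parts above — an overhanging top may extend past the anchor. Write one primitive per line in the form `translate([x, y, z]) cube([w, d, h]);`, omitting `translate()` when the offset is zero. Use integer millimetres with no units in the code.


translate([175, 346, 0]) cube([198, 160, 21]);
translate([175, 346, 21]) cube([198, 21, 96]);
translate([175, 485, 21]) cube([198, 21, 96]);
translate([175, 367, 21]) cube([21, 118, 96]);
translate([352, 367, 21]) cube([21, 118, 96]);


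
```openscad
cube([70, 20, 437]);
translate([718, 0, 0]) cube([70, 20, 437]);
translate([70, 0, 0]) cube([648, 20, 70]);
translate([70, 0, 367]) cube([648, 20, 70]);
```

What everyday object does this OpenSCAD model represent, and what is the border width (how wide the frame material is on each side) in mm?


A picture frame. The border width is 70 mm.

Four thin pieces enclosing a rectangular opening — a picture frame. The two full-height stiles are 437 mm tall; the top rail sits at z = 367 and is 70 mm tall, so the border above the opening is 437 − 367 = 70 mm, matching the stile x-width.


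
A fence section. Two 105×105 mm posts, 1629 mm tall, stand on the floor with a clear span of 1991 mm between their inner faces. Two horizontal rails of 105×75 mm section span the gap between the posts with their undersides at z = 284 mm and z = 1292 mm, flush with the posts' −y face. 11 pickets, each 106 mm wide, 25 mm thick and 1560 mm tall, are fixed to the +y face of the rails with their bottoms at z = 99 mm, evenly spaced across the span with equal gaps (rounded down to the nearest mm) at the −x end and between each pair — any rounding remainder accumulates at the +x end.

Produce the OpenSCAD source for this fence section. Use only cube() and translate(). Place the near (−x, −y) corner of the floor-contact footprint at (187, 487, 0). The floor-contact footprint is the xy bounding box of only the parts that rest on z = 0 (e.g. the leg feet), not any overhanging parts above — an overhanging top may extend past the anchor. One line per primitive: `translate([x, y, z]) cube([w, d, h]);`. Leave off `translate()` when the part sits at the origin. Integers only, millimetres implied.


translate([187, 487, 0]) cube([105, 105, 1629]);
translate([2283, 487, 0]) cube([105, 105, 1629]);
translate([292, 487, 284]) cube([1991, 105, 75]);
translate([292, 487, 1292]) cube([1991, 105, 75]);
translate([360, 592, 99]) cube([106, 25, 1560]);
translate([534, 592, 99]) cube([106, 25, 1560]);
translate([708, 592, 99]) cube([106, 25, 1560]);
translate([882, 592, 99]) cube([106, 25, 1560]);
translate([1056, 592, 99]) cube([106, 25, 1560]);
translate([1230, 592, 99]) cube([106, 25, 1560]);
translate([1404, 592, 99]) cube([106, 25, 1560]);
translate([1578, 592, 99]) cube([106, 25, 1560]);
translate([1752, 592, 99]) cube([106, 25, 1560]);
translate([1926, 592, 99]) cube([106, 25, 1560]);
translate([2100, 592, 99]) cube([106, 25, 1560]);


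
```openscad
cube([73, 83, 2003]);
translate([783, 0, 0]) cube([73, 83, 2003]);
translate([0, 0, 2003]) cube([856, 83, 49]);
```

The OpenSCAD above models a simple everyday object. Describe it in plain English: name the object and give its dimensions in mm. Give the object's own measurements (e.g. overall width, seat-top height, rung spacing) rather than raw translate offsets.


A door frame. The clear opening is 710 mm wide and 2003 mm high. Two 73 mm wide jambs, 83 mm deep, stand either side of the opening from the floor to the top of the opening. A 49 mm thick head sits across the top of both jambs, spanning the full outside width of the frame.


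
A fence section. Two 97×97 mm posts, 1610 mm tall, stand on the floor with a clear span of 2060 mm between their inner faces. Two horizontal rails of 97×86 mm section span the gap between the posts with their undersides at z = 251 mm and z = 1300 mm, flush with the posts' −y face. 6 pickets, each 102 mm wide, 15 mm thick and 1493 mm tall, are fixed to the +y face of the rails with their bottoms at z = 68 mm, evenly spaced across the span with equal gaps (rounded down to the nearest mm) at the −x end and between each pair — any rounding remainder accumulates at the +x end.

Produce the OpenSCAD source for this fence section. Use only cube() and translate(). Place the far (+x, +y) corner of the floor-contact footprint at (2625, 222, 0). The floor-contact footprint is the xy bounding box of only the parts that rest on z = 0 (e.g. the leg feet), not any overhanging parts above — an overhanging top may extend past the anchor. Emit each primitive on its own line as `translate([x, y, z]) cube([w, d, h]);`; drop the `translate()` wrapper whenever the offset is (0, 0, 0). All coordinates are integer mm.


translate([371, 125, 0]) cube([97, 97, 1610]);
translate([2528, 125, 0]) cube([97, 97, 1610]);
translate([468, 125, 251]) cube([2060, 97, 86]);
translate([468, 125, 1300]) cube([2060, 97, 86]);
translate([674, 222, 68]) cube([102, 15, 1493]);
translate([982, 222, 68]) cube([102, 15, 1493]);
translate([1290, 222, 68]) cube([102, 15, 1493]);
translate([1598, 222, 68]) cube([102, 15, 1493]);
translate([1906, 222, 68]) cube([102, 15, 1493]);
translate([2214, 222, 68]) cube([102, 15, 1493]);


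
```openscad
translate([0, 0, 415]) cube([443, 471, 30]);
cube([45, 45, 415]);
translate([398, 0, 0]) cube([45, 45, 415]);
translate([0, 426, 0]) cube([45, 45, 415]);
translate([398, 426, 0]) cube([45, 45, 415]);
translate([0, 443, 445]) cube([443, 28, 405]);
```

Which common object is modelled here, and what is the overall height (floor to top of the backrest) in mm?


A chair. The overall height is 850 mm.

A slab on four corner posts with a tall panel at the back — a chair. The seat slab sits at z = 415 with thickness 30, and the 405 mm backrest starts at the seat top, so the overall height is 415 + 30 + 405 = 850 mm.


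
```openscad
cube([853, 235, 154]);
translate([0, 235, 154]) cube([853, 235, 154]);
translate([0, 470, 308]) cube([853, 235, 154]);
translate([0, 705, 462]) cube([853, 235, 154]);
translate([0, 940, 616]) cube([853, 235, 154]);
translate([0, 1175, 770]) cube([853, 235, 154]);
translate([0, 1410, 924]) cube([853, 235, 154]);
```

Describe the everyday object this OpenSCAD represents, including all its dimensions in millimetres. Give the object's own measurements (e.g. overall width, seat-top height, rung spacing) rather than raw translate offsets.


A straight staircase of 7 solid steps. Each step is 853 mm wide (x), 235 mm deep (y, the going) and 154 mm tall (the rise). The first step rests on the floor; each subsequent step sits one going further in +y and one rise higher in +z, directly behind and above the previous step with no overlap.


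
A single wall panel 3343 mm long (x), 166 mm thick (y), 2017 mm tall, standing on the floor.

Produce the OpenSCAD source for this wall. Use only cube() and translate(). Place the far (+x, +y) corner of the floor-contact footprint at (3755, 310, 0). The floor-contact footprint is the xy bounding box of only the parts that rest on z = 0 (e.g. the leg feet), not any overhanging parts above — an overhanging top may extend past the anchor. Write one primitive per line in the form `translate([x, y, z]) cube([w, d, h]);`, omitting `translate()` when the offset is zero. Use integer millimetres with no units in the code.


translate([412, 144, 0]) cube([3343, 166, 2017]);


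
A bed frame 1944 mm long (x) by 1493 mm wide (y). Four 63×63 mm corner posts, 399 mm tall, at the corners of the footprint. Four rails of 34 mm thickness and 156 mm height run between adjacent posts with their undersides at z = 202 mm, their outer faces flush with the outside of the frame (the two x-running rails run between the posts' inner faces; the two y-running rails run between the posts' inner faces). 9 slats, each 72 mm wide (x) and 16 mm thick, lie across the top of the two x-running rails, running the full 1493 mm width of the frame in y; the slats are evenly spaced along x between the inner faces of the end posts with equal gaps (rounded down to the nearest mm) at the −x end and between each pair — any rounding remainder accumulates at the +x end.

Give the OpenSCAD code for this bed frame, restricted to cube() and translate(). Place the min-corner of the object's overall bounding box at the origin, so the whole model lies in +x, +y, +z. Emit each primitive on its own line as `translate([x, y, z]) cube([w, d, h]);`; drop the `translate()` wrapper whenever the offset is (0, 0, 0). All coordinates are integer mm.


// slat z = rail_z + rail_h = 202 + 156 = 358
// slat gap = ⌊(1818 − 9·72) / 10⌋ = 117
cube([63, 63, 399]);
translate([0, 1430, 0]) cube([63, 63, 399]);
translate([1881, 0, 0]) cube([63, 63, 399]);
translate([1881, 1430, 0]) cube([63, 63, 399]);
translate([63, 0, 202]) cube([1818, 34, 156]);
translate([63, 1459, 202]) cube([1818, 34, 156]);
translate([0, 63, 202]) cube([34, 1367, 156]);
translate([1910, 63, 202]) cube([34, 1367, 156]);
translate([180, 0, 358]) cube([72, 1493, 16]);
translate([369, 0, 358]) cube([72, 1493, 16]);
translate([558, 0, 358]) cube([72, 1493, 16]);
translate([747, 0, 358]) cube([72, 1493, 16]);
translate([936, 0, 358]) cube([72, 1493, 16]);
translate([1125, 0, 358]) cube([72, 1493, 16]);
translate([1314, 0, 358]) cube([72, 1493, 16]);
translate([1503, 0, 358]) cube([72, 1493, 16]);
translate([1692, 0, 358]) cube([72, 1493, 16]);
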